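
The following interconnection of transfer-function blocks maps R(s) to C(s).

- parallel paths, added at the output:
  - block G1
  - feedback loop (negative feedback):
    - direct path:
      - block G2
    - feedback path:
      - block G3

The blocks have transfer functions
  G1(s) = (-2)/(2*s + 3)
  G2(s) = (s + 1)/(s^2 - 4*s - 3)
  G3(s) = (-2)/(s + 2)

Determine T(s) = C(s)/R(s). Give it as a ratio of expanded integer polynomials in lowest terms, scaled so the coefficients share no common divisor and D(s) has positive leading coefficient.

Step 1 - apply the feedback formula to G2, G3 -> (s^2 + 3*s + 2)/(s^3 - 2*s^2 - 13*s - 8)
Step 2 - parallel reduction of G1, [G2/(1+G2*G3)]; the result is T(s) itself (integer coefficients, no common factor, positive leading denominator coefficient)

Final answer: (13*s^2 + 39*s + 22)/(2*s^4 - s^3 - 32*s^2 - 55*s - 24)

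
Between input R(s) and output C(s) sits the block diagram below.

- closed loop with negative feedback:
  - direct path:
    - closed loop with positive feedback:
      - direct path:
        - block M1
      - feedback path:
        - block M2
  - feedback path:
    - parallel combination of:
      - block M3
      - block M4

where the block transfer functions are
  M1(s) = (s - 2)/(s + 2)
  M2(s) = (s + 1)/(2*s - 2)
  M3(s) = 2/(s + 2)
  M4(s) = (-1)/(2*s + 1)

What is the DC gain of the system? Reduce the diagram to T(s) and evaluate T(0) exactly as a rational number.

The answer is -2.

Reasoning:
(1) apply the feedback formula to M1, M2 -> (2*s^2 - 6*s + 4)/(s^2 + 3*s - 2)
(2) combine M3, M4 in parallel -> (3*s)/(2*s^2 + 5*s + 2)
(3) close the feedback loop around [M1/(1-M1*M2)], (M3+M4) -> (4*s^4 - 2*s^3 - 18*s^2 + 8*s + 8)/(2*s^4 + 17*s^3 - 5*s^2 + 8*s - 4)
Evaluating the step-3 result (the overall T(s)) at s = 0 gives T(0) = 8/(-4) = -2.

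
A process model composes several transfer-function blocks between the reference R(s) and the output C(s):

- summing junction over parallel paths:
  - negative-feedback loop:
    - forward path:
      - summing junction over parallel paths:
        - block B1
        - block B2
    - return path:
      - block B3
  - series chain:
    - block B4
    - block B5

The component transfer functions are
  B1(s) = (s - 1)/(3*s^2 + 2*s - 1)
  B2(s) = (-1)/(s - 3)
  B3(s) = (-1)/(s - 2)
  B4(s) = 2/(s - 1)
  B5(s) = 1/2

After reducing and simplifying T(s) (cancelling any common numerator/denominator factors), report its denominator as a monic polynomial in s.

1. sum the parallel branches B1, B2, giving (-2*s^2 - 6*s + 4)/(3*s^3 - 7*s^2 - 7*s + 3)
2. feedback reduction of (B1+B2), B3, giving (-2*s^3 - 2*s^2 + 16*s - 8)/(3*s^4 - 13*s^3 + 9*s^2 + 23*s - 10)
3. reduce the series chain B4, B5, giving 1/(s - 1)
4. parallel reduction of [(B1+B2)/(1+(B1+B2)*B3)], (B4*B5), giving (s^4 - 13*s^3 + 27*s^2 - s - 2)/(3*s^5 - 16*s^4 + 22*s^3 + 14*s^2 - 33*s + 10)
T(s) is the step-4 result (common factors already cancelled). Leading coefficient of the denominator: 3. Divide through by 3 for the monic polynomial.

Final answer: s^5 - 16*s^4/3 + 22*s^3/3 + 14*s^2/3 - 11*s + 10/3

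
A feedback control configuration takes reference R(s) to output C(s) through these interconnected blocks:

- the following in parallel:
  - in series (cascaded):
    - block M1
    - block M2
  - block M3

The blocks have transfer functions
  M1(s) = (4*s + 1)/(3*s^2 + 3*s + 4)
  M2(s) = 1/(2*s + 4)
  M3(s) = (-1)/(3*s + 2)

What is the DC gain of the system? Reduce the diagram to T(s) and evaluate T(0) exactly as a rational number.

Step 1: cascade M1, M2 = (4*s + 1)/(6*s^3 + 18*s^2 + 20*s + 16)
Step 2: parallel reduction of (M1*M2), M3 = (-6*s^3 - 6*s^2 - 9*s - 14)/(18*s^4 + 66*s^3 + 96*s^2 + 88*s + 32)
The step-2 result is T(s). Setting s = 0: T(0) = -14/32 = -7/16.

Therefore the answer is -7/16.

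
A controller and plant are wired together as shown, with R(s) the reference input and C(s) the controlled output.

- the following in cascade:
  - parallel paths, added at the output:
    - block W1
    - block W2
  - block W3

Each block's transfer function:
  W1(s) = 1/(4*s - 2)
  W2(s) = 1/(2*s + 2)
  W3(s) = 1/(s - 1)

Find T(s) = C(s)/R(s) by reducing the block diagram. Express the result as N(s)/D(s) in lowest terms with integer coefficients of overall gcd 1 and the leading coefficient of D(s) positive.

Reducing step by step:

1. parallel reduction of W1, W2, giving (3*s)/(4*s^2 + 2*s - 2)
2. combine (W1+W2), W3 in series, which is the overall transfer function T(s) = C(s)/R(s) in lowest terms

Answer: (3*s)/(4*s^3 - 2*s^2 - 4*s + 2)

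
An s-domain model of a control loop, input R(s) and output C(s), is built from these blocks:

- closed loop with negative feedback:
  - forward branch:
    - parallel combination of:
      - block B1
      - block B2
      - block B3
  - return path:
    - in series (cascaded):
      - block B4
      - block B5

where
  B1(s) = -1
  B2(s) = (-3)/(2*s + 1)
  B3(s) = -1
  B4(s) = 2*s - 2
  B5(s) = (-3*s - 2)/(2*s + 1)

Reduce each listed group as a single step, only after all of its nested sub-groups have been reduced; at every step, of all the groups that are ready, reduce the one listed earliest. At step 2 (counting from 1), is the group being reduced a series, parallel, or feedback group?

[1] combine B1, B2, B3 in parallel
[2] multiply B4, B5 (series)
[3] feedback reduction of (B1+B2+B3), (B4*B5)
Step 2 collapses a series group.

Answer: series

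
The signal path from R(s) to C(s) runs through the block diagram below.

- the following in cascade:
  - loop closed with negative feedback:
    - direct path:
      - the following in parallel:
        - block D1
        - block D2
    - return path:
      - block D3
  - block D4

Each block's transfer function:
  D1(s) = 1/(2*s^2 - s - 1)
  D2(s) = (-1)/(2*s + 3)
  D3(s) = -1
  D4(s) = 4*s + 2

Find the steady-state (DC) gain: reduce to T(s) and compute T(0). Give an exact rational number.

First reduce the diagram to T(s).

Step 1: sum the parallel branches D1, D2 = (-2*s^2 + 3*s + 4)/(4*s^3 + 4*s^2 - 5*s - 3)
Step 2: apply the feedback formula to (D1+D2), D3 = (-2*s^2 + 3*s + 4)/(4*s^3 + 6*s^2 - 8*s - 7)
Step 3: combine [(D1+D2)/(1+(D1+D2)*D3)], D4 in series = (-8*s^3 + 8*s^2 + 22*s + 8)/(4*s^3 + 6*s^2 - 8*s - 7)
The step-3 result is T(s). Setting s = 0: T(0) = 8/(-7) = -8/7.

Answer: -8/7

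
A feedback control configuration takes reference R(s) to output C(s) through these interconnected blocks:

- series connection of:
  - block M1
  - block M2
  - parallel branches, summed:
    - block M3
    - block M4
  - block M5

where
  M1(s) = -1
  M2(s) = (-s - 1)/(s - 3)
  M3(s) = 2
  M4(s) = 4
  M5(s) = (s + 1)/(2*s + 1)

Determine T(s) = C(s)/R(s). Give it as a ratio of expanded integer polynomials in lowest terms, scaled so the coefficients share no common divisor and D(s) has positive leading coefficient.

[1] reduce the parallel group M3, M4: 6
[2] cascade M1, M2, (M3+M4), M5 - this is the overall T(s), already in the required normalized form

Final answer: (6*s^2 + 12*s + 6)/(2*s^2 - 5*s - 3)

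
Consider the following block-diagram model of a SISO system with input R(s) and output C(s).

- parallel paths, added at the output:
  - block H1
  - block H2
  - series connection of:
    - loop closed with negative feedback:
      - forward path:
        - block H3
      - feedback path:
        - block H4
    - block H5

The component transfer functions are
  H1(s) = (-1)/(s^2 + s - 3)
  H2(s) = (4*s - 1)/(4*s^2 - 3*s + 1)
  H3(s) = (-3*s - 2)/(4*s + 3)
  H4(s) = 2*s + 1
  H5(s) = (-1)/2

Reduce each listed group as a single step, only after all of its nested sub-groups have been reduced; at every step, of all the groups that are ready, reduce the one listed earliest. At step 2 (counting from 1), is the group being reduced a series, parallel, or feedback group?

Reducing step by step:

1. close the feedback loop around H3, H4
2. combine [H3/(1+H3*H4)], H5 in series
3. reduce the parallel group H1, H2, ([H3/(1+H3*H4)]*H5)
So the answer for step 2 is series.

Answer: series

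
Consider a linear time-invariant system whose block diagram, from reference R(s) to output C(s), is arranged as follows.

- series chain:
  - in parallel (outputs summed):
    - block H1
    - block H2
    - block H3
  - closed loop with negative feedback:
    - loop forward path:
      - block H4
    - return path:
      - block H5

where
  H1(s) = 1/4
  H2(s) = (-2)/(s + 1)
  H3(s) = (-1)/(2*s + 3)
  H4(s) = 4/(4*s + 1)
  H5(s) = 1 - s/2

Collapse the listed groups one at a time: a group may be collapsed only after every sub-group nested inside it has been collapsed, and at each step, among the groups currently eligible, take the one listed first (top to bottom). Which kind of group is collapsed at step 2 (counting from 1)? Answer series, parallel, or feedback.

The answer is feedback.

Reasoning:
[1] combine H1, H2, H3 in parallel
[2] apply the feedback formula to H4, H5
[3] series reduction of (H1+H2+H3), [H4/(1+H4*H5)]
The group at step 2 is a feedback group.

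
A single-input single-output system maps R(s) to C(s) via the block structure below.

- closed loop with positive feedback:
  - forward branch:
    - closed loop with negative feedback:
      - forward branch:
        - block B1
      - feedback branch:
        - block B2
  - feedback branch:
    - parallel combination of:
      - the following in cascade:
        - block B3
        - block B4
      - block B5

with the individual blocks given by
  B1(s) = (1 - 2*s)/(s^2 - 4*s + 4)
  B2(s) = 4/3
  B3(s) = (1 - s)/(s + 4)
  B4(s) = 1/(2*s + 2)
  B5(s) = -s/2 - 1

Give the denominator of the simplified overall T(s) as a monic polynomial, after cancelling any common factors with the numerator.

The answer is s^3 + 213*s^2/49 - 3*s/49 - 149/49.

Reasoning:
(1) collapse the loop (B1 forward, B2 return) -> (3 - 6*s)/(3*s^2 - 20*s + 16)
(2) reduce the series chain B3, B4 -> (1 - s)/(2*s^2 + 10*s + 8)
(3) add (B3*B4), B5 (parallel) -> (-s^3 - 7*s^2 - 15*s - 7)/(2*s^2 + 10*s + 8)
(4) collapse the loop ([B1/(1+B1*B2)] forward, ((B3*B4)+B5) return) -> (12*s^3 + 54*s^2 + 18*s - 24)/(49*s^3 + 213*s^2 - 3*s - 149)
No further cancellation is possible in the step-4 result, so that is T(s). Its denominator becomes monic after dividing by the leading coefficient 49.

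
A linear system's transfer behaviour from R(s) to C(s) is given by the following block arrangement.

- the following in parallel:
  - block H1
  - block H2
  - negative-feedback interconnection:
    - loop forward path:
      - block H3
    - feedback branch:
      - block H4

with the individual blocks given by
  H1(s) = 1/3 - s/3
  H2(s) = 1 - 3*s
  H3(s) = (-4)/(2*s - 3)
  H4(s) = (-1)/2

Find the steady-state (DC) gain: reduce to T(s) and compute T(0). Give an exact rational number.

[1] collapse the loop (H3 forward, H4 return): (-4)/(2*s - 1)
[2] reduce the parallel group H1, H2, [H3/(1+H3*H4)]: (-20*s^2 + 18*s - 16)/(6*s - 3)
The step-2 result is T(s). Setting s = 0: T(0) = -16/(-3) = 16/3.

Answer: 16/3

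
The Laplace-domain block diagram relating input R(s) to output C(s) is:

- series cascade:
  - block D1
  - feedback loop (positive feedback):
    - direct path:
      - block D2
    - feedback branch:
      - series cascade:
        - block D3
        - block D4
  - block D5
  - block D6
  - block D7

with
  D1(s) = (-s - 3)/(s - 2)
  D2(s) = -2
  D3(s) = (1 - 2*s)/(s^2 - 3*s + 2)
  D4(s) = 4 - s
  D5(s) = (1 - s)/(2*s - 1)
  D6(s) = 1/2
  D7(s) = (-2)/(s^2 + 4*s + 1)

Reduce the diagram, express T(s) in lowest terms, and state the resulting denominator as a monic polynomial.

First reduce the diagram to T(s).

Step 1: series reduction of D3, D4: (2*s^2 - 9*s + 4)/(s^2 - 3*s + 2)
Step 2: collapse the loop (D2 forward, (D3*D4) return): (-2*s^2 + 6*s - 4)/(5*s^2 - 21*s + 10)
Step 3: reduce the series chain D1, [D2/(1-D2*(D3*D4))], D5, D6, D7: (2*s^3 + 2*s^2 - 10*s + 6)/(10*s^5 - 7*s^4 - 137*s^3 + 107*s^2 + s - 10)
That last expression is T(s), already simplified. Scaling its denominator by 1/10 (the reciprocal of the leading coefficient) yields the monic denominator.

Answer: s^5 - 7*s^4/10 - 137*s^3/10 + 107*s^2/10 + s/10 - 1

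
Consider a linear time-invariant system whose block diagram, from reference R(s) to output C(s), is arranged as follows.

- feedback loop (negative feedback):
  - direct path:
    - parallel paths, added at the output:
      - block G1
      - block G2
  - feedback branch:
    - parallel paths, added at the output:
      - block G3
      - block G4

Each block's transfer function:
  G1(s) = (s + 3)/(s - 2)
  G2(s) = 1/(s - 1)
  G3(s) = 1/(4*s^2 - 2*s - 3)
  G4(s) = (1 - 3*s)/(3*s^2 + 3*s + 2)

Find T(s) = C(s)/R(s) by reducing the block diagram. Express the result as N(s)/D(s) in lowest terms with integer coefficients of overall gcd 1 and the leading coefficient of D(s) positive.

(1) reduce the parallel group G1, G2; result (s^2 + 3*s - 5)/(s^2 - 3*s + 2)
(2) add G3, G4 (parallel); result (-12*s^3 + 13*s^2 + 10*s - 1)/(12*s^4 + 6*s^3 - 7*s^2 - 13*s - 6)
(3) feedback reduction of (G1+G2), (G3+G4): this yields T(s), and no further normalization is needed

Final answer: (12*s^6 + 42*s^5 - 49*s^4 - 64*s^3 - 10*s^2 + 47*s + 30)/(12*s^6 - 42*s^5 - 24*s^4 + 129*s^3 - 17*s^2 - 61*s - 7)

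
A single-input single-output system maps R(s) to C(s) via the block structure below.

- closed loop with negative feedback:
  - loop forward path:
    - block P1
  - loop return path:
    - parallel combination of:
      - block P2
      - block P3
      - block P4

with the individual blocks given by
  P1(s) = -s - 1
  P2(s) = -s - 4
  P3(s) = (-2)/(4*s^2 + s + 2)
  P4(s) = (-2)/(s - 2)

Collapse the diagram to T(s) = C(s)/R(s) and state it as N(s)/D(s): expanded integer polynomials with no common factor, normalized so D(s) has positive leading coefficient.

1. sum the parallel branches P2, P3, P4: (-4*s^4 - 9*s^3 + 20*s^2 + 16)/(4*s^3 - 7*s^2 - 4)
2. reduce the feedback loop with forward P1 and return (P2+P3+P4) - this is the overall T(s), already in the required normalized form

Answer: (-4*s^4 + 3*s^3 + 7*s^2 + 4*s + 4)/(4*s^5 + 13*s^4 - 7*s^3 - 27*s^2 - 16*s - 20)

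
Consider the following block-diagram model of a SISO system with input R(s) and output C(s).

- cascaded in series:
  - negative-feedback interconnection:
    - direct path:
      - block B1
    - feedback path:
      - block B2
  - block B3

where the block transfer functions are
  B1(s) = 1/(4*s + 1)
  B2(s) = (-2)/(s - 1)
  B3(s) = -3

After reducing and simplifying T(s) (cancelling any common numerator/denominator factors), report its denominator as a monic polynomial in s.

Step 1 - feedback reduction of B1, B2 -> (s - 1)/(4*s^2 - 3*s - 3)
Step 2 - series reduction of [B1/(1+B1*B2)], B3 -> (3 - 3*s)/(4*s^2 - 3*s - 3)
That last expression is T(s), already simplified. Scaling its denominator by 1/4 (the reciprocal of the leading coefficient) yields the monic denominator.

Answer: s^2 - 3*s/4 - 3/4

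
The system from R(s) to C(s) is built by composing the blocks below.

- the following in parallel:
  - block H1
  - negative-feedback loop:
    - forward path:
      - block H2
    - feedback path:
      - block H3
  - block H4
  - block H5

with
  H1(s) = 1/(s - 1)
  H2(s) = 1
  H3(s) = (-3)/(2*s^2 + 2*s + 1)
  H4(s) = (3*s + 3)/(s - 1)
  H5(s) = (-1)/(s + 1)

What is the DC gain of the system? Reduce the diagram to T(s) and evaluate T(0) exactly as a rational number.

The answer is -11/2.

Reasoning:
[1] close the feedback loop around H2, H3 = (2*s^2 + 2*s + 1)/(2*s^2 + 2*s - 2)
[2] reduce the parallel group H1, [H2/(1+H2*H3)], H4, H5 = (8*s^4 + 20*s^3 + 15*s^2 - 4*s - 11)/(2*s^4 + 2*s^3 - 4*s^2 - 2*s + 2)
DC gain: substitute s = 0 into T(s) from step 2: T(0) = -11/2.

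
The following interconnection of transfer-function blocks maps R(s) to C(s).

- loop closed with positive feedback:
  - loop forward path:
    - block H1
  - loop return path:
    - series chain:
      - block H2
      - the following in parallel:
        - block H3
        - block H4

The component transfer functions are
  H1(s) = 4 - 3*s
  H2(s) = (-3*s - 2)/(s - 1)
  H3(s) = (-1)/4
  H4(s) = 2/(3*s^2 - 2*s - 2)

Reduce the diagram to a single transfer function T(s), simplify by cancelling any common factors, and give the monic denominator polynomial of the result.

The answer is s^4 - 8*s^3/9 - 122*s^2/27 + 76*s/27 + 88/27.

Reasoning:
1. reduce the parallel group H3, H4, giving (-3*s^2 + 2*s + 10)/(12*s^2 - 8*s - 8)
2. multiply H2, (H3+H4) (series), giving (9*s^3 - 34*s - 20)/(12*s^3 - 20*s^2 + 8)
3. reduce the feedback loop with forward H1 and return (H2*(H3+H4)), giving (-36*s^4 + 108*s^3 - 80*s^2 - 24*s + 32)/(27*s^4 - 24*s^3 - 122*s^2 + 76*s + 88)
T(s) is the step-3 result (common factors already cancelled). Leading coefficient of the denominator: 27. Divide through by 27 for the monic polynomial.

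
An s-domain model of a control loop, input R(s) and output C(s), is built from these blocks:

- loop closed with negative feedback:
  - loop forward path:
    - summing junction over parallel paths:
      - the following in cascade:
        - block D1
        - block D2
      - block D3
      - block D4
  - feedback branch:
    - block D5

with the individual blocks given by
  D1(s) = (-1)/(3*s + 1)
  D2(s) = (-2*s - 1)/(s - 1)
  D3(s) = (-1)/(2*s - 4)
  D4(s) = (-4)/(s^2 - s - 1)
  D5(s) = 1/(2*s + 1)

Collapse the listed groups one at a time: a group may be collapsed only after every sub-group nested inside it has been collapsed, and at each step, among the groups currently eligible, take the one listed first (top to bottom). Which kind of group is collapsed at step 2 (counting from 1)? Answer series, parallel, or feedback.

Step 1 - series reduction of D1, D2
Step 2 - parallel reduction of (D1*D2), D3, D4
Step 3 - close the feedback loop around ((D1*D2)+D3+D4), D5
The group at step 2 is a parallel group.

Final answer: parallel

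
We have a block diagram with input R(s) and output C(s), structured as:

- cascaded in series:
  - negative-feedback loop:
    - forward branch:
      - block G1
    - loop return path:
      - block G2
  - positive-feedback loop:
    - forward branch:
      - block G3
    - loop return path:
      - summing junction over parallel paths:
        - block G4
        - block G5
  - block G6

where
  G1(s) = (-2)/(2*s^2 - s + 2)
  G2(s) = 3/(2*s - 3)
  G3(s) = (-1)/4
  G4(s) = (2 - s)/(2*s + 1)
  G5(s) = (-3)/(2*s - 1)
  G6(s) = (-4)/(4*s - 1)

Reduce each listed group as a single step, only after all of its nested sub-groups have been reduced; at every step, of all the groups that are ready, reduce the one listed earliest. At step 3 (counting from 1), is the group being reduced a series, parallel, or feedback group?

1. feedback reduction of G1, G2
2. combine G4, G5 in parallel
3. apply the feedback formula to G3, (G4+G5)
4. combine [G1/(1+G1*G2)], [G3/(1-G3*(G4+G5))], G6 in series
Step 3: feedback.

Answer: feedback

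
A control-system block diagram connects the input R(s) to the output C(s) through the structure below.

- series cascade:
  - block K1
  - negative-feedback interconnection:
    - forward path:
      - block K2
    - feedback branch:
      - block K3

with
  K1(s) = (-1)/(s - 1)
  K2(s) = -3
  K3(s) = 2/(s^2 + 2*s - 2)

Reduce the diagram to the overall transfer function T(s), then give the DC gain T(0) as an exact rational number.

[1] feedback reduction of K2, K3; result (-3*s^2 - 6*s + 6)/(s^2 + 2*s - 8)
[2] multiply K1, [K2/(1+K2*K3)] (series); result (3*s^2 + 6*s - 6)/(s^3 + s^2 - 10*s + 8)
DC gain: substitute s = 0 into T(s) from step 2: T(0) = -6/8 = -3/4.

Hence the answer: -3/4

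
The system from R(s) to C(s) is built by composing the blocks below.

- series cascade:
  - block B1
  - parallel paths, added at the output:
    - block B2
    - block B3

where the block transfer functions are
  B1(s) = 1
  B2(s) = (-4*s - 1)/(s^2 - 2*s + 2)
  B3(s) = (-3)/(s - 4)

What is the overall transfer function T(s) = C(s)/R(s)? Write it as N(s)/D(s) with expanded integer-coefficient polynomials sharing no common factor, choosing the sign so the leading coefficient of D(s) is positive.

Step 1 - sum the parallel branches B2, B3, giving (-7*s^2 + 21*s - 2)/(s^3 - 6*s^2 + 10*s - 8)
Step 2 - cascade B1, (B2+B3), giving the overall T(s)

Final answer: (-7*s^2 + 21*s - 2)/(s^3 - 6*s^2 + 10*s - 8)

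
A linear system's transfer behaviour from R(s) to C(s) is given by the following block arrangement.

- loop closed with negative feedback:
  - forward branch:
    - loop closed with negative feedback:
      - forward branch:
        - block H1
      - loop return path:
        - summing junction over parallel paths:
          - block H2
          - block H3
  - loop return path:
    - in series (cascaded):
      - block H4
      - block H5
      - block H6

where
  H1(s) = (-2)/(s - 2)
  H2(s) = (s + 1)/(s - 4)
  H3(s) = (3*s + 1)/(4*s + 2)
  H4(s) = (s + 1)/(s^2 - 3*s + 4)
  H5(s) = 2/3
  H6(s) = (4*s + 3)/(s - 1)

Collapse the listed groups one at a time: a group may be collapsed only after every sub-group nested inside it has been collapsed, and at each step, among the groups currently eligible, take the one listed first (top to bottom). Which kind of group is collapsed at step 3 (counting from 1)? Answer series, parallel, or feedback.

Reducing step by step:

[1] parallel reduction of H2, H3
[2] feedback reduction of H1, (H2+H3)
[3] multiply H4, H5, H6 (series)
[4] apply the feedback formula to [H1/(1+H1*(H2+H3))], (H4*H5*H6)
At step 3 the group reduced is series.

Answer: series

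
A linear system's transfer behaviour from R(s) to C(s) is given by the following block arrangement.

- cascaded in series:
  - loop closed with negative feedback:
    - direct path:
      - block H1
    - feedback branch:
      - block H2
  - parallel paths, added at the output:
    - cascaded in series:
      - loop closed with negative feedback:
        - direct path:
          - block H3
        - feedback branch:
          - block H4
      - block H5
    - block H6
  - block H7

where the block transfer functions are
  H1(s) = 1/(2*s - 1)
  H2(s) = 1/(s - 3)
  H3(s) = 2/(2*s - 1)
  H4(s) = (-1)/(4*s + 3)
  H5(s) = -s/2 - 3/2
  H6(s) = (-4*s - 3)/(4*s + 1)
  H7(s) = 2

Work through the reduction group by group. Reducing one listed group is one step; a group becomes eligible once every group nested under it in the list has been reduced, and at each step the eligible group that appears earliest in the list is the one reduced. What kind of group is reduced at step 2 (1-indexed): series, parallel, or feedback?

The answer is feedback.

Reasoning:
Step 1. collapse the loop (H1 forward, H2 return)
Step 2. apply the feedback formula to H3, H4
Step 3. series reduction of [H3/(1+H3*H4)], H5
Step 4. combine ([H3/(1+H3*H4)]*H5), H6 in parallel
Step 5. series reduction of [H1/(1+H1*H2)], (([H3/(1+H3*H4)]*H5)+H6), H7
So the answer for step 2 is feedback.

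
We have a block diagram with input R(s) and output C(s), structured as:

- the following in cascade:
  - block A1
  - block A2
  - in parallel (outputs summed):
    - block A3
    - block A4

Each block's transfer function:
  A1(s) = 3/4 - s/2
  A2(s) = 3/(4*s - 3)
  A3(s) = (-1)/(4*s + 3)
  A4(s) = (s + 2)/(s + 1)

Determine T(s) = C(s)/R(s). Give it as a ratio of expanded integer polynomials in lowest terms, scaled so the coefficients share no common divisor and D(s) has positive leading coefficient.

Reducing step by step:

Step 1: parallel reduction of A3, A4, giving (4*s^2 + 10*s + 5)/(4*s^2 + 7*s + 3)
Step 2: multiply A1, A2, (A3+A4) (series), which is the overall transfer function T(s) = C(s)/R(s) in lowest terms

Answer: (-24*s^3 - 24*s^2 + 60*s + 45)/(64*s^3 + 64*s^2 - 36*s - 36)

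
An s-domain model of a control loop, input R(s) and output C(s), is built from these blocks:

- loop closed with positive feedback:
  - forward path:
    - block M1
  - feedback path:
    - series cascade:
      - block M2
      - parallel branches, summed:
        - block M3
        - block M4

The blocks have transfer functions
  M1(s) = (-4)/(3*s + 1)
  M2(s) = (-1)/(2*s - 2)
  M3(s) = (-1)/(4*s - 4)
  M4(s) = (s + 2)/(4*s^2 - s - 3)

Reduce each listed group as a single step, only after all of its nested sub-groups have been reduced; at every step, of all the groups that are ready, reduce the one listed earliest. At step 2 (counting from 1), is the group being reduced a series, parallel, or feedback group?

Answer: series

Working:
Step 1. reduce the parallel group M3, M4
Step 2. combine M2, (M3+M4) in series
Step 3. reduce the feedback loop with forward M1 and return (M2*(M3+M4))
The group at step 2 is a series group.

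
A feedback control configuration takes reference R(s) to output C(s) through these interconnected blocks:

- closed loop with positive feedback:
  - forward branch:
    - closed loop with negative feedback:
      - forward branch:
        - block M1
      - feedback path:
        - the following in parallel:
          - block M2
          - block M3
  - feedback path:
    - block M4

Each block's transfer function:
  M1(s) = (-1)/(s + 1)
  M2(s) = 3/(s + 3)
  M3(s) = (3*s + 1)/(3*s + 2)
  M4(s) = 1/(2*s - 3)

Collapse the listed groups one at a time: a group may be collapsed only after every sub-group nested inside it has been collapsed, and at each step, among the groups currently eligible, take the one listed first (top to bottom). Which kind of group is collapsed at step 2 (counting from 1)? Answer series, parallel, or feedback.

The answer is feedback.

Reasoning:
Step 1 - parallel reduction of M2, M3
Step 2 - feedback reduction of M1, (M2+M3)
Step 3 - close the feedback loop around [M1/(1+M1*(M2+M3))], M4
Step 2 collapses a feedback group.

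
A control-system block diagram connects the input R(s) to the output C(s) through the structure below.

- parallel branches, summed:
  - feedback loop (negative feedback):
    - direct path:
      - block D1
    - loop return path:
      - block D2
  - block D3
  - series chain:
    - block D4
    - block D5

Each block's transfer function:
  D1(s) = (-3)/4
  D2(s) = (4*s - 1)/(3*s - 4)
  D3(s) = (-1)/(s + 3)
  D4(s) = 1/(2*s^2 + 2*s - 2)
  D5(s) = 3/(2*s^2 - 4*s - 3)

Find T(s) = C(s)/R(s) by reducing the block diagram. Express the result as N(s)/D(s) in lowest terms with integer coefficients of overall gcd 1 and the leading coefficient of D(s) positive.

Reducing step by step:

Step 1: close the feedback loop around D1, D2, giving 9*s/13 - 12/13
Step 2: reduce the series chain D4, D5, giving 3/(4*s^4 - 4*s^3 - 18*s^2 + 2*s + 6)
Step 3: add [D1/(1+D1*D2)], D3, (D4*D5) (parallel), giving the overall T(s)

Answer: (36*s^6 + 24*s^5 - 418*s^4 - 56*s^3 + 966*s^2 + 31*s - 177)/(52*s^5 + 104*s^4 - 390*s^3 - 676*s^2 + 156*s + 234)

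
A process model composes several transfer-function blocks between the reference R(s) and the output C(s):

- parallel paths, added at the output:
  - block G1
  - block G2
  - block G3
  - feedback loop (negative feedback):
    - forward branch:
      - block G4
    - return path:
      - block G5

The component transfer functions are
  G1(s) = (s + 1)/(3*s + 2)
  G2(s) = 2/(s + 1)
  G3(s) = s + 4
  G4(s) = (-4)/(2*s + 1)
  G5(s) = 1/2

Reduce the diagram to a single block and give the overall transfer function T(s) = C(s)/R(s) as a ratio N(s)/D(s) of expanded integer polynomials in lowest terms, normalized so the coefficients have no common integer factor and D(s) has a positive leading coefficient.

The answer is (6*s^4 + 33*s^3 + 30*s^2 - 24*s - 21)/(6*s^3 + 7*s^2 - s - 2).

Reasoning:
Step 1: collapse the loop (G4 forward, G5 return); result (-4)/(2*s - 1)
Step 2: combine G1, G2, G3, [G4/(1+G4*G5)] in parallel - this is the overall T(s), already in the required normalized form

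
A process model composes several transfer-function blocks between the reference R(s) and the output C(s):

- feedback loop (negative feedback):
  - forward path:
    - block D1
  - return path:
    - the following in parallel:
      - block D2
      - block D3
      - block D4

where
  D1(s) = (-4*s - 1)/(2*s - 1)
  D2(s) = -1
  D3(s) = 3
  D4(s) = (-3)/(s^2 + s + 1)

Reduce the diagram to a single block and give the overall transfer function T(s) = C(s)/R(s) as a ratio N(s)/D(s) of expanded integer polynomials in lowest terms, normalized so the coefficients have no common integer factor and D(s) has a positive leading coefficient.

First reduce the diagram to T(s).

1. add D2, D3, D4 (parallel) gives (2*s^2 + 2*s - 1)/(s^2 + s + 1)
2. collapse the loop (D1 forward, (D2+D3+D4) return), giving the overall T(s)

Answer: (4*s^3 + 5*s^2 + 5*s + 1)/(6*s^3 + 9*s^2 - 3*s)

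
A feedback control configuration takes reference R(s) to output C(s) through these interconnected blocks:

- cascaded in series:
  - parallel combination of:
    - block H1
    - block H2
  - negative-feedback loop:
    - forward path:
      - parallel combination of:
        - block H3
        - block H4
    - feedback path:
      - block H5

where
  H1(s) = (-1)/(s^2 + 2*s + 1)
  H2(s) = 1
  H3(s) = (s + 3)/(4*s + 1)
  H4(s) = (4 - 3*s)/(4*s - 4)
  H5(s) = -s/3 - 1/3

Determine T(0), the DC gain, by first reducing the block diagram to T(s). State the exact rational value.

The answer is 0.

Reasoning:
Step 1 - parallel reduction of H1, H2 gives (s^2 + 2*s)/(s^2 + 2*s + 1)
Step 2 - reduce the parallel group H3, H4 gives (-8*s^2 + 21*s - 8)/(16*s^2 - 12*s - 4)
Step 3 - reduce the feedback loop with forward (H3+H4) and return H5 gives (-24*s^2 + 63*s - 24)/(8*s^3 + 35*s^2 - 49*s - 4)
Step 4 - reduce the series chain (H1+H2), [(H3+H4)/(1+(H3+H4)*H5)] gives (-24*s^4 + 15*s^3 + 102*s^2 - 48*s)/(8*s^5 + 51*s^4 + 29*s^3 - 67*s^2 - 57*s - 4)
That last expression is T(s); at s = 0 only the constant terms survive, so T(0) = 0/(-4) = 0.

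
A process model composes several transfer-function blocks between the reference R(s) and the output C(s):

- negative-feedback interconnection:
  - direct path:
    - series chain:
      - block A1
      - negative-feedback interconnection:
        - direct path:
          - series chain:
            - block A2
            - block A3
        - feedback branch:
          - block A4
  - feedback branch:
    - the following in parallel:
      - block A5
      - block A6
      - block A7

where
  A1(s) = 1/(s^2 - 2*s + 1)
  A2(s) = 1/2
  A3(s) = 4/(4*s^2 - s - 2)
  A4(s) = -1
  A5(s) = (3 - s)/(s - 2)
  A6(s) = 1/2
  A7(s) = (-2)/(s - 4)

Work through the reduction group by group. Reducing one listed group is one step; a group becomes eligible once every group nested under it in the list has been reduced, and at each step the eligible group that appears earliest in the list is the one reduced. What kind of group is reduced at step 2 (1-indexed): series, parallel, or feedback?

[1] combine A2, A3 in series
[2] feedback reduction of (A2*A3), A4
[3] combine A1, [(A2*A3)/(1+(A2*A3)*A4)] in series
[4] combine A5, A6, A7 in parallel
[5] feedback reduction of (A1*[(A2*A3)/(1+(A2*A3)*A4)]), (A5+A6+A7)
Step 2: feedback.

Therefore the answer is feedback.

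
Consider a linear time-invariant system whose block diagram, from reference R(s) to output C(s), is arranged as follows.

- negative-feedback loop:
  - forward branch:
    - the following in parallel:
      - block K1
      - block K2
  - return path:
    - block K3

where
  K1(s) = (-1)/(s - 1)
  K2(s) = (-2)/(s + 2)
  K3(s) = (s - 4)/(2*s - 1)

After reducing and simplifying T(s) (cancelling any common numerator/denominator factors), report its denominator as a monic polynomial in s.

1. parallel reduction of K1, K2, giving (-3*s)/(s^2 + s - 2)
2. feedback reduction of (K1+K2), K3, giving (-6*s^2 + 3*s)/(2*s^3 - 2*s^2 + 7*s + 2)
Step 2 gives the fully reduced T(s), with no common factor left to cancel. The denominator's leading coefficient is 2, so divide each of its coefficients by 2 to get the monic form.

Hence the answer: s^3 - s^2 + 7*s/2 + 1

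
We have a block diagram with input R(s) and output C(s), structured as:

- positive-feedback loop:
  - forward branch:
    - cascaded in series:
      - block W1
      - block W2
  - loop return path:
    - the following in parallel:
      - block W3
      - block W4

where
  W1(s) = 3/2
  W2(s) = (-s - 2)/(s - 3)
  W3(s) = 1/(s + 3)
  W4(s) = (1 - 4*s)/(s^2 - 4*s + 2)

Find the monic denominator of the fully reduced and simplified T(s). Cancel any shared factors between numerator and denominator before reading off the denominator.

Step 1: multiply W1, W2 (series) gives (-3*s - 6)/(2*s - 6)
Step 2: combine W3, W4 in parallel gives (-3*s^2 - 15*s + 5)/(s^3 - s^2 - 10*s + 6)
Step 3: close the feedback loop around (W1*W2), (W3+W4) gives (-3*s^4 - 3*s^3 + 36*s^2 + 42*s - 36)/(2*s^4 - 17*s^3 - 77*s^2 - 3*s - 6)
The result of step 3 is T(s) in lowest terms. Its denominator has leading coefficient 2; dividing the denominator through by 2 makes it monic.

Therefore the answer is s^4 - 17*s^3/2 - 77*s^2/2 - 3*s/2 - 3.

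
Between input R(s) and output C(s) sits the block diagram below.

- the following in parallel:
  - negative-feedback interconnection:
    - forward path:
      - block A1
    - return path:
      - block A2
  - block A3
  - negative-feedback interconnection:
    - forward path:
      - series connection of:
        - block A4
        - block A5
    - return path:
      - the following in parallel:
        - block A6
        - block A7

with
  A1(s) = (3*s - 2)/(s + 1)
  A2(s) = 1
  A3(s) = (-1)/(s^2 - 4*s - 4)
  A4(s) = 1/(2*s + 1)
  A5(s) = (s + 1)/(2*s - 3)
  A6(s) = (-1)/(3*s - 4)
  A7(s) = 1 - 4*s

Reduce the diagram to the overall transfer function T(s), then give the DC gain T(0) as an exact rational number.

Reducing step by step:

(1) reduce the feedback loop with forward A1 and return A2 gives (3*s - 2)/(4*s - 1)
(2) cascade A4, A5 gives (s + 1)/(4*s^2 - 4*s - 3)
(3) combine A6, A7 in parallel gives (-12*s^2 + 19*s - 5)/(3*s - 4)
(4) feedback reduction of (A4*A5), (A6+A7) gives (-3*s^2 + s + 4)/(21*s^2 - 21*s - 7)
(5) parallel reduction of [A1/(1+A1*A2)], A3, [(A4*A5)/(1+(A4*A5)*(A6+A7))] gives (51*s^5 - 302*s^4 + 140*s^3 + 363*s^2 - 177*s - 47)/(84*s^5 - 441*s^4 + 77*s^3 + 455*s^2 - 28)
The step-5 result is T(s). Setting s = 0: T(0) = -47/(-28) = 47/28.

Answer: 47/28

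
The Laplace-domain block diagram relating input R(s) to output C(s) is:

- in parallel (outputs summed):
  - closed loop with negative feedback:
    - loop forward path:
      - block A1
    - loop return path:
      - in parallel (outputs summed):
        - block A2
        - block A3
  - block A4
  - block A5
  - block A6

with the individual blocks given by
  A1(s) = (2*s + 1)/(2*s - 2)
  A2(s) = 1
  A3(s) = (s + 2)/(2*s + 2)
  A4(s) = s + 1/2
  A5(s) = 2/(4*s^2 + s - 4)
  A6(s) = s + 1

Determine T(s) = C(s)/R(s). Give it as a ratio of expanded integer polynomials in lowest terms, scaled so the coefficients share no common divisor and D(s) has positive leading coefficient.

1. combine A2, A3 in parallel -> (3*s + 4)/(2*s + 2)
2. feedback reduction of A1, (A2+A3) -> (4*s^2 + 6*s + 2)/(10*s^2 + 11*s)
3. sum the parallel branches [A1/(1+A1*(A2+A3))], A4, A5, A6: this yields T(s), and no further normalization is needed

Therefore the answer is (160*s^5 + 368*s^4 + 102*s^3 - 227*s^2 - 132*s - 16)/(80*s^4 + 108*s^3 - 58*s^2 - 88*s).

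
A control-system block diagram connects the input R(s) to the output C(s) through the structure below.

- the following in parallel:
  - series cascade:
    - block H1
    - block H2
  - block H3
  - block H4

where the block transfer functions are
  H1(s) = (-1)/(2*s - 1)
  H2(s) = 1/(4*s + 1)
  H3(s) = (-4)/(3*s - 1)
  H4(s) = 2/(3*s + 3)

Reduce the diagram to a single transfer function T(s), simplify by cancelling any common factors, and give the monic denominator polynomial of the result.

Reducing step by step:

Step 1 - multiply H1, H2 (series), giving (-1)/(8*s^2 - 2*s - 1)
Step 2 - sum the parallel branches (H1*H2), H3, H4, giving (-48*s^3 - 109*s^2 + 28*s + 17)/(72*s^4 + 30*s^3 - 45*s^2 + 3)
No further cancellation is possible in the step-2 result, so that is T(s). Its denominator becomes monic after dividing by the leading coefficient 72.

Answer: s^4 + 5*s^3/12 - 5*s^2/8 + 1/24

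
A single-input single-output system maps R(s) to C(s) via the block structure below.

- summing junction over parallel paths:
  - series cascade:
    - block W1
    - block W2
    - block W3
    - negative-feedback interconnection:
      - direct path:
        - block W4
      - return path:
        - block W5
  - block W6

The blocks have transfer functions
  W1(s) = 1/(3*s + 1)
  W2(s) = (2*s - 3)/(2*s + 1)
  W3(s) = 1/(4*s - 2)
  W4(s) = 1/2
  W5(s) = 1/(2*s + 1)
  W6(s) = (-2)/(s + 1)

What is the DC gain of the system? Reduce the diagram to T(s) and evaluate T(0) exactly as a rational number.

[1] collapse the loop (W4 forward, W5 return) gives (2*s + 1)/(4*s + 3)
[2] series reduction of W1, W2, W3, [W4/(1+W4*W5)] gives (2*s - 3)/(48*s^3 + 28*s^2 - 14*s - 6)
[3] sum the parallel branches (W1*W2*W3*[W4/(1+W4*W5)]), W6 gives (-96*s^3 - 54*s^2 + 27*s + 9)/(48*s^4 + 76*s^3 + 14*s^2 - 20*s - 6)
DC gain: substitute s = 0 into T(s) from step 3: T(0) = 9/(-6) = -3/2.

Therefore the answer is -3/2.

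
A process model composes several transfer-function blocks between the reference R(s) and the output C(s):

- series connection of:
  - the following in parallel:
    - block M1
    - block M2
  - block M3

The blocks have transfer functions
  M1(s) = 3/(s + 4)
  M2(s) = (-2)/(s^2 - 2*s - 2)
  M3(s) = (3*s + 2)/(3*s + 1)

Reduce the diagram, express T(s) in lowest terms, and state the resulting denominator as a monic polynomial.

Step 1. reduce the parallel group M1, M2 = (3*s^2 - 8*s - 14)/(s^3 + 2*s^2 - 10*s - 8)
Step 2. combine (M1+M2), M3 in series = (9*s^3 - 18*s^2 - 58*s - 28)/(3*s^4 + 7*s^3 - 28*s^2 - 34*s - 8)
That last expression is T(s), already simplified. Scaling its denominator by 1/3 (the reciprocal of the leading coefficient) yields the monic denominator.

Final answer: s^4 + 7*s^3/3 - 28*s^2/3 - 34*s/3 - 8/3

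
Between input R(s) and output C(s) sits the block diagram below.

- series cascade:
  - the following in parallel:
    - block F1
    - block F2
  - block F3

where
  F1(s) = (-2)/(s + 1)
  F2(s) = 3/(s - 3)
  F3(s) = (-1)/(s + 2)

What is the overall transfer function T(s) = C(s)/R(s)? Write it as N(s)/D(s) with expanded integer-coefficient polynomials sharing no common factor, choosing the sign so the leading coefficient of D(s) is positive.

Reducing step by step:

Step 1 - parallel reduction of F1, F2 -> (s + 9)/(s^2 - 2*s - 3)
Step 2 - reduce the series chain (F1+F2), F3, giving the overall T(s)

Answer: (-s - 9)/(s^3 - 7*s - 6)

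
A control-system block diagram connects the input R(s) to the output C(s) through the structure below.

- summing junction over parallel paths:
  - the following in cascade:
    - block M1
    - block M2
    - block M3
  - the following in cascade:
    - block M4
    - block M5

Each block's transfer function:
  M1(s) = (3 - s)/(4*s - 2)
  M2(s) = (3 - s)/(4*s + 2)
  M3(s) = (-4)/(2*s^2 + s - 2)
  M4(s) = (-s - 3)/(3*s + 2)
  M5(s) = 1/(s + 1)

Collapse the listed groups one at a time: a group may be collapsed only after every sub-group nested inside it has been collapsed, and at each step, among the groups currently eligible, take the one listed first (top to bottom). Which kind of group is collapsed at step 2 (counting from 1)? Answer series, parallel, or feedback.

Step 1. series reduction of M1, M2, M3
Step 2. cascade M4, M5
Step 3. sum the parallel branches (M1*M2*M3), (M4*M5)
Step 2 collapses a series group.

Final answer: series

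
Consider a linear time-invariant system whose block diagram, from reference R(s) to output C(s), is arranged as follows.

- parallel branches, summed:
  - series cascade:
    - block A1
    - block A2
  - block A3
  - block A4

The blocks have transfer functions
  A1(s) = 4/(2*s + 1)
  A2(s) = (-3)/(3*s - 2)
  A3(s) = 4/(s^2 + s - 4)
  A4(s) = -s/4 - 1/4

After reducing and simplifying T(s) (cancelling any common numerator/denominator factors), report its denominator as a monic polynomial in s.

Step 1 - combine A1, A2 in series = (-12)/(6*s^2 - s - 2)
Step 2 - parallel reduction of (A1*A2), A3, A4 = (-6*s^5 - 11*s^4 + 22*s^3 + 73*s^2 - 74*s + 152)/(24*s^4 + 20*s^3 - 108*s^2 + 8*s + 32)
The result of step 2 is T(s) in lowest terms. Its denominator has leading coefficient 24; dividing the denominator through by 24 makes it monic.

Therefore the answer is s^4 + 5*s^3/6 - 9*s^2/2 + s/3 + 4/3.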